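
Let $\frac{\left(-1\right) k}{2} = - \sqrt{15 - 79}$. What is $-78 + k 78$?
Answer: $-78 + 1248 i \approx -78.0 + 1248.0 i$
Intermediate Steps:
$k = 16 i$ ($k = - 2 \left(- \sqrt{15 - 79}\right) = - 2 \left(- \sqrt{-64}\right) = - 2 \left(- 8 i\right) = 16 i \approx 16.0 i$)
$-78 + k 78 = -78 + 16 i 78 = -78 + 1248 i$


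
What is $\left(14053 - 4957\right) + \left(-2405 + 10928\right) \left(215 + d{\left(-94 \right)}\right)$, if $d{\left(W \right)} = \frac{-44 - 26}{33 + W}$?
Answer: $\frac{112930611}{61} \approx 1.8513 \cdot 10^{6}$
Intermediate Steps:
$d{\left(W \right)} = - \frac{70}{33 + W}$ ($d{\left(W \right)} = \frac{-44 - 26}{33 + W} = - \frac{70}{33 + W}$)
$\left(14053 - 4957\right) + \left(-2405 + 10928\right) \left(215 + d{\left(-94 \right)}\right) = \left(14053 - 4957\right) + \left(-2405 + 10928\right) \left(215 - \frac{70}{33 - 94}\right) = 9096 + 8523 \left(215 - \frac{70}{-61}\right) = 9096 + 8523 \left(215 - - \frac{70}{61}\right) = 9096 + 8523 \left(215 + \frac{70}{61}\right) = 9096 + 8523 \cdot \frac{13185}{61} = 9096 + \frac{112375755}{61} = \frac{112930611}{61}$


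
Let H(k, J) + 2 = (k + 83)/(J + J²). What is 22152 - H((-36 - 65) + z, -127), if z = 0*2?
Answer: 19694907/889 ≈ 22154.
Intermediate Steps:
z = 0
H(k, J) = -2 + (83 + k)/(J + J²) (H(k, J) = -2 + (k + 83)/(J + J²) = -2 + (83 + k)/(J + J²))
22152 - H((-36 - 65) + z, -127) = 22152 - (83 + ((-36 - 65) + 0) - 2*(-127) - 2*(-127)²)/((-127)*(1 - 127)) = 22152 - (-1)*(83 + (-101 + 0) + 254 - 2*16129)/(127*(-126)) = 22152 - (-1)*(-1)*(83 - 101 + 254 - 32258)/(127*126) = 22152 - (-1)*(-1)*(-32022)/(127*126) = 22152 - 1*(-1779/889) = 22152 + 1779/889 = 19694907/889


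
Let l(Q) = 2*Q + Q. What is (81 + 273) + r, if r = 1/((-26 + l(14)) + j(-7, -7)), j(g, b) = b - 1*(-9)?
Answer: 6373/18 ≈ 354.06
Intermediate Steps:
l(Q) = 3*Q
j(g, b) = 9 + b (j(g, b) = b + 9 = 9 + b)
r = 1/18 (r = 1/((-26 + 3*14) + (9 - 7)) = 1/((-26 + 42) + 2) = 1/(16 + 2) = 1/18 ≈ 0.055556)
(81 + 273) + r = (81 + 273) + 1/18 = 354 + 1/18 = 6373/18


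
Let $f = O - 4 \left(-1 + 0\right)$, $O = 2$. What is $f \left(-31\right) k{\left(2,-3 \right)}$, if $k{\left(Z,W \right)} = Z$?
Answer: $-372$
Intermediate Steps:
$f = 6$ ($f = 2 - 4 \left(-1 + 0\right) = 2 - -4 = 2 + 4 = 6$)
$f \left(-31\right) k{\left(2,-3 \right)} = 6 \left(-31\right) 2 = \left(-186\right) 2 = -372$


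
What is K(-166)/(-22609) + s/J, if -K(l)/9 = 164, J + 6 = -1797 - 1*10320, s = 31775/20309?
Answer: 15768768059/242020504881 ≈ 0.065155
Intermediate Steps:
s = 31775/20309 (s = 31775*(1/20309) = 31775/20309 ≈ 1.5646)
J = -12123 (J = -6 + (-1797 - 1*10320) = -6 + (-1797 - 10320) = -6 - 12117 = -12123)
K(l) = -1476 (K(l) = -9*164 = -1476)
K(-166)/(-22609) + s/J = -1476/(-22609) + (31775/20309)/(-12123) = -1476*(-1/22609) + (31775/20309)*(-1/12123) = 1476/22609 - 31775/246206007 = 15768768059/242020504881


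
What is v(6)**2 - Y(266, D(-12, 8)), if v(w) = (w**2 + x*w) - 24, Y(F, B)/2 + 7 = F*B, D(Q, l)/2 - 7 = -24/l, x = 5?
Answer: -2478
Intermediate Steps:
D(Q, l) = 14 - 48/l (D(Q, l) = 14 + 2*(-24/l) = 14 - 48/l)
Y(F, B) = -14 + 2*B*F (Y(F, B) = -14 + 2*(F*B) = -14 + 2*(B*F) = -14 + 2*B*F)
v(w) = -24 + w**2 + 5*w (v(w) = (w**2 + 5*w) - 24 = -24 + w**2 + 5*w)
v(6)**2 - Y(266, D(-12, 8)) = (-24 + 6**2 + 5*6)**2 - (-14 + 2*(14 - 48/8)*266) = (-24 + 36 + 30)**2 - (-14 + 2*(14 - 48*1/8)*266) = 42**2 - (-14 + 2*(14 - 6)*266) = 1764 - (-14 + 2*8*266) = 1764 - (-14 + 4256) = 1764 - 1*4242 = 1764 - 4242 = -2478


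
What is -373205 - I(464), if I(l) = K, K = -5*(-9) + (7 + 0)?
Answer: -373257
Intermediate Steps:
K = 52 (K = 45 + 7 = 52)
I(l) = 52
-373205 - I(464) = -373205 - 1*52 = -373205 - 52 = -373257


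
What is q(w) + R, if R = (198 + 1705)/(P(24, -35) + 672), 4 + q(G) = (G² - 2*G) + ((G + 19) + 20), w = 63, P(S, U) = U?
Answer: 2512320/637 ≈ 3944.0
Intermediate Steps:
q(G) = 35 + G² - G (q(G) = -4 + ((G² - 2*G) + ((G + 19) + 20)) = -4 + ((G² - 2*G) + ((19 + G) + 20)) = -4 + ((G² - 2*G) + (39 + G)) = -4 + (39 + G² - G) = 35 + G² - G)
R = 1903/637 (R = (198 + 1705)/(-35 + 672) = 1903/637 ≈ 2.9874)
q(w) + R = (35 + 63² - 1*63) + 1903/637 = (35 + 3969 - 63) + 1903/637 = 3941 + 1903/637 = 2512320/637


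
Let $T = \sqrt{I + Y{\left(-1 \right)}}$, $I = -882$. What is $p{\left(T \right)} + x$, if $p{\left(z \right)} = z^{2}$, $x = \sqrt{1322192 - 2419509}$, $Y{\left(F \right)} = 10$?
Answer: $-872 + 13 i \sqrt{6493} \approx -872.0 + 1047.5 i$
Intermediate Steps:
$T = 2 i \sqrt{218}$ ($T = \sqrt{-882 + 10} = \sqrt{-872} = 2 i \sqrt{218} \approx 29.53 i$)
$x = 13 i \sqrt{6493}$ ($x = \sqrt{-1097317} = 13 i \sqrt{6493} \approx 1047.5 i$)
$p{\left(T \right)} + x = \left(2 i \sqrt{218}\right)^{2} + 13 i \sqrt{6493} = -872 + 13 i \sqrt{6493}$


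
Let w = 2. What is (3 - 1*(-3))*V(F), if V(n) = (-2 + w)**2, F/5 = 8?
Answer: 0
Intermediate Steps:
F = 40 (F = 5*8 = 40)
V(n) = 0 (V(n) = (-2 + 2)**2 = 0**2 = 0)
(3 - 1*(-3))*V(F) = (3 - 1*(-3))*0 = (3 + 3)*0 = 6*0 = 0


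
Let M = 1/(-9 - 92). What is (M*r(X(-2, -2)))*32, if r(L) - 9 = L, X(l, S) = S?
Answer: -224/101 ≈ -2.2178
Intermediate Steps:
M = -1/101 (M = 1/(-101) = -1/101 ≈ -0.0099010)
r(L) = 9 + L
(M*r(X(-2, -2)))*32 = -(9 - 2)/101*32 = -1/101*7*32 = -7/101*32 = -224/101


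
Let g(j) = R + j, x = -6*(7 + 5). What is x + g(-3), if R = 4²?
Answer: -59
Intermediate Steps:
R = 16
x = -72 (x = -6*12 = -72)
g(j) = 16 + j
x + g(-3) = -72 + (16 - 3) = -72 + 13 = -59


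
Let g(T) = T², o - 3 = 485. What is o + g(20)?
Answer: 888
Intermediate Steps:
o = 488 (o = 3 + 485 = 488)
o + g(20) = 488 + 20² = 488 + 400 = 888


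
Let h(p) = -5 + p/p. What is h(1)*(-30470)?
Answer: 121880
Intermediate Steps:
h(p) = -4 (h(p) = -5 + 1 = -4)
h(1)*(-30470) = -4*(-30470) = 121880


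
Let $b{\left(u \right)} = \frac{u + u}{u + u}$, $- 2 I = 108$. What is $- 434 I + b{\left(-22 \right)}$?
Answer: $23437$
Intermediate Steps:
$I = -54$ ($I = \left(- \frac{1}{2}\right) 108 = -54$)
$b{\left(u \right)} = 1$ ($b{\left(u \right)} = \frac{2 u}{2 u} = 2 u \frac{1}{2 u} = 1$)
$- 434 I + b{\left(-22 \right)} = \left(-434\right) \left(-54\right) + 1 = 23436 + 1 = 23437$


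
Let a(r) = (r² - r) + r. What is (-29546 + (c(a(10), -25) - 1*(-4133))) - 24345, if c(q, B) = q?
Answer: -49658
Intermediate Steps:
a(r) = r²
(-29546 + (c(a(10), -25) - 1*(-4133))) - 24345 = (-29546 + (10² - 1*(-4133))) - 24345 = (-29546 + (100 + 4133)) - 24345 = (-29546 + 4233) - 24345 = -25313 - 24345 = -49658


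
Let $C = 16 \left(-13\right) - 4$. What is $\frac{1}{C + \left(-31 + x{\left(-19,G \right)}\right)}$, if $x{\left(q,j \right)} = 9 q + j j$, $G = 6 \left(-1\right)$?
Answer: $- \frac{1}{378} \approx -0.0026455$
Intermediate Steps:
$G = -6$
$x{\left(q,j \right)} = j^{2} + 9 q$ ($x{\left(q,j \right)} = 9 q + j^{2} = j^{2} + 9 q$)
$C = -212$ ($C = -208 - 4 = -212$)
$\frac{1}{C + \left(-31 + x{\left(-19,G \right)}\right)} = \frac{1}{-212 + \left(-31 + \left(\left(-6\right)^{2} + 9 \left(-19\right)\right)\right)} = \frac{1}{-212 + \left(-31 + \left(36 - 171\right)\right)} = \frac{1}{-212 - 166} = \frac{1}{-378} = - \frac{1}{378}$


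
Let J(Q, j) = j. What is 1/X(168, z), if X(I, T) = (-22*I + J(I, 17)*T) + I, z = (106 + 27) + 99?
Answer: 1/416 ≈ 0.0024038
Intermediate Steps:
z = 232 (z = 133 + 99 = 232)
X(I, T) = -21*I + 17*T (X(I, T) = (-22*I + 17*T) + I = -21*I + 17*T)
1/X(168, z) = 1/(-21*168 + 17*232) = 1/(-3528 + 3944) = 1/416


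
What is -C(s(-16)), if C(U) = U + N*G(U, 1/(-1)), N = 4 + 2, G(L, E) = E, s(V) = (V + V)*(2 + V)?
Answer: -442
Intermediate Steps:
s(V) = 2*V*(2 + V) (s(V) = (2*V)*(2 + V) = 2*V*(2 + V))
N = 6
C(U) = -6 + U (C(U) = U + 6/(-1) = U + 6*(-1) = U - 6 = -6 + U)
-C(s(-16)) = -(-6 + 2*(-16)*(2 - 16)) = -(-6 + 2*(-16)*(-14)) = -(-6 + 448) = -1*442 = -442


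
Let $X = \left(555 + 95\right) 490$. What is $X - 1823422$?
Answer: $-1504922$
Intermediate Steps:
$X = 318500$ ($X = 650 \cdot 490 = 318500$)
$X - 1823422 = 318500 - 1823422 = -1504922$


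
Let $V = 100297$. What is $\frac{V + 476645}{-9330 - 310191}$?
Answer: $- \frac{192314}{106507} \approx -1.8056$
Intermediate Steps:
$\frac{V + 476645}{-9330 - 310191} = \frac{100297 + 476645}{-9330 - 310191} = \frac{576942}{-319521} = 576942 \left(- \frac{1}{319521}\right) = - \frac{192314}{106507}$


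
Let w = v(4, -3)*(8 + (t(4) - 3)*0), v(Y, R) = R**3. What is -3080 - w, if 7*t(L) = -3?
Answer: -2864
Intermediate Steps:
t(L) = -3/7 (t(L) = (1/7)*(-3) = -3/7)
w = -216 (w = (-3)**3*(8 + (-3/7 - 3)*0) = -27*(8 - 24/7*0) = -27*(8 + 0) = -27*8 = -216)
-3080 - w = -3080 - 1*(-216) = -3080 + 216 = -2864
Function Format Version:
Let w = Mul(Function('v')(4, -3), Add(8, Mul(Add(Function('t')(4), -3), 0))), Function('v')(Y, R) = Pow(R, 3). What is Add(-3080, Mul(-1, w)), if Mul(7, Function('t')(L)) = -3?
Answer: -2864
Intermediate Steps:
Function('t')(L) = Rational(-3, 7) (Function('t')(L) = Mul(Rational(1, 7), -3) = Rational(-3, 7))
w = -216 (w = Mul(Pow(-3, 3), Add(8, Mul(Add(Rational(-3, 7), -3), 0))) = Mul(-27, Add(8, Mul(Rational(-24, 7), 0))) = Mul(-27, Add(8, 0)) = Mul(-27, 8) = -216)
Add(-3080, Mul(-1, w)) = Add(-3080, Mul(-1, -216)) = Add(-3080, 216) = -2864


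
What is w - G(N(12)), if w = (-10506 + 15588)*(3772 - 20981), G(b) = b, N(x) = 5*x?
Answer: -87456198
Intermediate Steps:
w = -87456138 (w = 5082*(-17209) = -87456138)
w - G(N(12)) = -87456138 - 5*12 = -87456138 - 1*60 = -87456138 - 60 = -87456198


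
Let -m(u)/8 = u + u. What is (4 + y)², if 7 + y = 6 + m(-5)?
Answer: 6889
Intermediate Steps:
m(u) = -16*u (m(u) = -8*(u + u) = -16*u)
y = 79 (y = -7 + (6 - 16*(-5)) = -7 + (6 + 80) = -7 + 86 = 79)
(4 + y)² = (4 + 79)² = 83² = 6889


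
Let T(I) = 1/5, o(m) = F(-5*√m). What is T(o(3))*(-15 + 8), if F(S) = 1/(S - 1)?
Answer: -7/5 ≈ -1.4000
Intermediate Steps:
F(S) = 1/(-1 + S)
o(m) = 1/(-1 - 5*√m)
T(I) = ⅕
T(o(3))*(-15 + 8) = (-15 + 8)/5 = (⅕)*(-7) = -7/5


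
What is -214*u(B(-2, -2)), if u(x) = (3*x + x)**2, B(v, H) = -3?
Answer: -30816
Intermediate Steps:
u(x) = 16*x**2 (u(x) = (4*x)**2 = 16*x**2)
-214*u(B(-2, -2)) = -3424*(-3)**2 = -3424*9 = -214*144 = -30816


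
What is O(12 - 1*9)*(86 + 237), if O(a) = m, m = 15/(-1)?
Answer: -4845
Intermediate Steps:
m = -15 (m = 15*(-1) = -15)
O(a) = -15
O(12 - 1*9)*(86 + 237) = -15*(86 + 237) = -15*323 = -4845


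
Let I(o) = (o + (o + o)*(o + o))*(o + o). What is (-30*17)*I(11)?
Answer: -5553900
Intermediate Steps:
I(o) = 2*o*(o + 4*o²) (I(o) = (o + (2*o)*(2*o))*(2*o) = (o + 4*o²)*(2*o) = 2*o*(o + 4*o²))
(-30*17)*I(11) = (-30*17)*(11²*(2 + 8*11)) = -61710*(2 + 88) = -61710*90 = -510*10890 = -5553900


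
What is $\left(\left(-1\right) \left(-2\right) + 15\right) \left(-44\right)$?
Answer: $-748$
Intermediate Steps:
$\left(\left(-1\right) \left(-2\right) + 15\right) \left(-44\right) = \left(2 + 15\right) \left(-44\right) = 17 \left(-44\right) = -748$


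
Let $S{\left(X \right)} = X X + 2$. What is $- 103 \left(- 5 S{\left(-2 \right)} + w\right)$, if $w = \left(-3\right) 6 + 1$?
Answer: $4841$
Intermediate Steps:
$w = -17$ ($w = -18 + 1 = -17$)
$S{\left(X \right)} = 2 + X^{2}$ ($S{\left(X \right)} = X^{2} + 2 = 2 + X^{2}$)
$- 103 \left(- 5 S{\left(-2 \right)} + w\right) = - 103 \left(- 5 \left(2 + \left(-2\right)^{2}\right) - 17\right) = - 103 \left(- 5 \left(2 + 4\right) - 17\right) = - 103 \left(\left(-5\right) 6 - 17\right) = - 103 \left(-30 - 17\right) = \left(-103\right) \left(-47\right) = 4841$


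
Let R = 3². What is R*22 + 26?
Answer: 224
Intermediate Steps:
R = 9
R*22 + 26 = 9*22 + 26 = 198 + 26 = 224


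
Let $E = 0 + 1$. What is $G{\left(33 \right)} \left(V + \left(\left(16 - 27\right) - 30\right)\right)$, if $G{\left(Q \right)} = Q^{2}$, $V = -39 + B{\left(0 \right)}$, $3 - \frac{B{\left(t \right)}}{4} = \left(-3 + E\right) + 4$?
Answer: $-82764$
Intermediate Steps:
$E = 1$
$B{\left(t \right)} = 4$ ($B{\left(t \right)} = 12 - 4 \left(\left(-3 + 1\right) + 4\right) = 12 - 4 \left(-2 + 4\right) = 12 - 8 = 4$)
$V = -35$ ($V = -39 + 4 = -35$)
$G{\left(33 \right)} \left(V + \left(\left(16 - 27\right) - 30\right)\right) = 33^{2} \left(-35 + \left(\left(16 - 27\right) - 30\right)\right) = 1089 \left(-35 - 41\right) = 1089 \left(-76\right) = -82764$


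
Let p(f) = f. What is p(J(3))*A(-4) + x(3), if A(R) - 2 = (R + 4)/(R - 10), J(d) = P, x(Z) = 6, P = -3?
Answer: 0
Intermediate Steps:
J(d) = -3
A(R) = 2 + (4 + R)/(-10 + R) (A(R) = 2 + (R + 4)/(R - 10) = 2 + (4 + R)/(-10 + R))
p(J(3))*A(-4) + x(3) = -3*(-16 + 3*(-4))/(-10 - 4) + 6 = -3*(-16 - 12)/(-14) + 6 = -(-3)*(-28)/14 + 6 = -3*2 + 6 = -6 + 6 = 0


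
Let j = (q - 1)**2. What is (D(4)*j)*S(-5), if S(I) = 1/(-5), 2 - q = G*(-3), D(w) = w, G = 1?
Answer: -64/5 ≈ -12.800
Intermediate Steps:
q = 5 (q = 2 - (-3) = 2 - 1*(-3) = 2 + 3 = 5)
S(I) = -1/5
j = 16 (j = (5 - 1)**2 = 4**2 = 16)
(D(4)*j)*S(-5) = (4*16)*(-1/5) = 64*(-1/5) = -64/5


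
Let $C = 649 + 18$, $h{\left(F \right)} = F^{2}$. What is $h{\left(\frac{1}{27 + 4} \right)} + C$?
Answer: $\frac{640988}{961} \approx 667.0$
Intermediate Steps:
$C = 667$
$h{\left(\frac{1}{27 + 4} \right)} + C = \left(\frac{1}{27 + 4}\right)^{2} + 667 = \left(\frac{1}{31}\right)^{2} + 667 = \frac{1}{961} + 667 = \frac{640988}{961}$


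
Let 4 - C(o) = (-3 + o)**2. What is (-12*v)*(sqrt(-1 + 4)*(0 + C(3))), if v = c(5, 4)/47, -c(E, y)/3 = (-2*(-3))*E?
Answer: 4320*sqrt(3)/47 ≈ 159.20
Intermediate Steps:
c(E, y) = -18*E (c(E, y) = -3*(-2*(-3))*E = -18*E)
v = -90/47 (v = -18*5/47 = -90*1/47 = -90/47 ≈ -1.9149)
C(o) = 4 - (-3 + o)**2
(-12*v)*(sqrt(-1 + 4)*(0 + C(3))) = (-12*(-90/47))*(sqrt(-1 + 4)*(0 + (4 - (-3 + 3)**2))) = 1080*(sqrt(3)*(0 + (4 - 1*0**2)))/47 = 1080*(sqrt(3)*(0 + (4 - 1*0)))/47 = 1080*(sqrt(3)*(0 + (4 + 0)))/47 = 1080*(sqrt(3)*(0 + 4))/47 = 1080*(sqrt(3)*4)/47 = 1080*(4*sqrt(3))/47 = 4320*sqrt(3)/47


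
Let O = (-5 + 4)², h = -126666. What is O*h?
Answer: -126666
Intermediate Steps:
O = 1 (O = (-1)² = 1)
O*h = 1*(-126666) = -126666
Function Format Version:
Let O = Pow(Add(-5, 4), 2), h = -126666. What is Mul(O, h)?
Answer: -126666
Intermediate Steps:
O = 1 (O = Pow(-1, 2) = 1)
Mul(O, h) = Mul(1, -126666) = -126666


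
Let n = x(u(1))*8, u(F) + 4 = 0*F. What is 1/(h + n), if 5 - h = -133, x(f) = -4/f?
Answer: 1/146 ≈ 0.0068493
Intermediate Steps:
u(F) = -4 (u(F) = -4 + 0*F = -4 + 0 = -4)
h = 138 (h = 5 - 1*(-133) = 5 + 133 = 138)
n = 8 (n = -4/(-4)*8 = -4*(-¼)*8 = 1*8 = 8)
1/(h + n) = 1/(138 + 8) = 1/146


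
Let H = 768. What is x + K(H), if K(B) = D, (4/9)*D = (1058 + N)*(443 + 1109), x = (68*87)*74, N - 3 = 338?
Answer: 5323092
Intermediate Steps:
N = 341 (N = 3 + 338 = 341)
x = 437784 (x = 5916*74 = 437784)
D = 4885308 (D = 9*((1058 + 341)*(443 + 1109))/4 = 9*(1399*1552)/4 = (9/4)*2171248 = 4885308)
K(B) = 4885308
x + K(H) = 437784 + 4885308 = 5323092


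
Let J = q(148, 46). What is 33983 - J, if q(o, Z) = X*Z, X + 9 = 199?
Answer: 25243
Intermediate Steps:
X = 190 (X = -9 + 199 = 190)
q(o, Z) = 190*Z
J = 8740 (J = 190*46 = 8740)
33983 - J = 33983 - 1*8740 = 33983 - 8740 = 25243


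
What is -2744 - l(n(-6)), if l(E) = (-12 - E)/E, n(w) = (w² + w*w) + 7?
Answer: -216685/79 ≈ -2742.8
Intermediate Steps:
n(w) = 7 + 2*w² (n(w) = (w² + w²) + 7 = 2*w² + 7 = 7 + 2*w²)
l(E) = (-12 - E)/E
-2744 - l(n(-6)) = -2744 - (-12 - (7 + 2*(-6)²))/(7 + 2*(-6)²) = -2744 - (-12 - (7 + 2*36))/(7 + 2*36) = -2744 - (-12 - (7 + 72))/(7 + 72) = -2744 - (-12 - 1*79)/79 = -2744 - (-12 - 79)/79 = -2744 - (-91)/79 = -2744 - 1*(-91/79) = -2744 + 91/79 = -216685/79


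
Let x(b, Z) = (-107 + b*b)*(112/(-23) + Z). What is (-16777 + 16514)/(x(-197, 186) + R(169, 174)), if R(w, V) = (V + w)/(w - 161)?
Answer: -48392/1289868145 ≈ -3.7517e-5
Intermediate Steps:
R(w, V) = (V + w)/(-161 + w)
x(b, Z) = (-107 + b**2)*(-112/23 + Z) (x(b, Z) = (-107 + b**2)*(112*(-1/23) + Z) = (-107 + b**2)*(-112/23 + Z))
(-16777 + 16514)/(x(-197, 186) + R(169, 174)) = (-16777 + 16514)/((11984/23 - 107*186 - 112/23*(-197)**2 + 186*(-197)**2) + (174 + 169)/(-161 + 169)) = -263/((11984/23 - 19902 - 112/23*38809 + 186*38809) + 343/8) = -263/((11984/23 - 19902 - 4346608/23 + 7218474) + (1/8)*343) = -263/(161232532/23 + 343/8) = -263/1289868145/184 = -263*184/1289868145 = -48392/1289868145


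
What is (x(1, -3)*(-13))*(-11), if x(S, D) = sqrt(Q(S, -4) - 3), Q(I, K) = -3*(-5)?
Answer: 286*sqrt(3) ≈ 495.37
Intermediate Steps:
Q(I, K) = 15
x(S, D) = 2*sqrt(3) (x(S, D) = sqrt(15 - 3) = sqrt(12) = 2*sqrt(3))
(x(1, -3)*(-13))*(-11) = ((2*sqrt(3))*(-13))*(-11) = -26*sqrt(3)*(-11) = 286*sqrt(3)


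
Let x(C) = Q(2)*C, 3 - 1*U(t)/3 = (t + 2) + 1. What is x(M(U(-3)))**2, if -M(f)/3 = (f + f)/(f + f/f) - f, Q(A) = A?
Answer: 46656/25 ≈ 1866.2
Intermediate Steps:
U(t) = -3*t (U(t) = 9 - 3*((t + 2) + 1) = 9 - 3*((2 + t) + 1) = 9 - 3*(3 + t) = 9 + (-9 - 3*t) = -3*t)
M(f) = 3*f - 6*f/(1 + f) (M(f) = -3*((f + f)/(f + f/f) - f) = -3*((2*f)/(f + 1) - f) = -3*((2*f)/(1 + f) - f) = -3*(2*f/(1 + f) - f) = -3*(-f + 2*f/(1 + f)) = 3*f - 6*f/(1 + f))
x(C) = 2*C
x(M(U(-3)))**2 = (2*(3*(-3*(-3))*(-1 - 3*(-3))/(1 - 3*(-3))))**2 = (2*(3*9*(-1 + 9)/(1 + 9)))**2 = (2*(3*9*8/10))**2 = (2*(3*9*(1/10)*8))**2 = (2*(108/5))**2 = (216/5)**2 = 46656/25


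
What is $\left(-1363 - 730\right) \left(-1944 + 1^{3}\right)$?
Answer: $4066699$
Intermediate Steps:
$\left(-1363 - 730\right) \left(-1944 + 1^{3}\right) = - 2093 \left(-1944 + 1\right) = \left(-2093\right) \left(-1943\right) = 4066699$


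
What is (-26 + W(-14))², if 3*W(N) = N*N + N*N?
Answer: 98596/9 ≈ 10955.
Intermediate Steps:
W(N) = 2*N²/3 (W(N) = (N*N + N*N)/3 = (N² + N²)/3 = (2*N²)/3 = 2*N²/3)
(-26 + W(-14))² = (-26 + (⅔)*(-14)²)² = (-26 + (⅔)*196)² = (-26 + 392/3)² = (314/3)² = 98596/9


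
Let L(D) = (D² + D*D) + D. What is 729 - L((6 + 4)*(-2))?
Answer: -51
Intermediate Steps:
L(D) = D + 2*D² (L(D) = (D² + D²) + D = 2*D² + D = D + 2*D²)
729 - L((6 + 4)*(-2)) = 729 - (6 + 4)*(-2)*(1 + 2*((6 + 4)*(-2))) = 729 - 10*(-2)*(1 + 2*(10*(-2))) = 729 - (-20)*(1 + 2*(-20)) = 729 - (-20)*(1 - 40) = 729 - (-20)*(-39) = 729 - 1*780 = 729 - 780 = -51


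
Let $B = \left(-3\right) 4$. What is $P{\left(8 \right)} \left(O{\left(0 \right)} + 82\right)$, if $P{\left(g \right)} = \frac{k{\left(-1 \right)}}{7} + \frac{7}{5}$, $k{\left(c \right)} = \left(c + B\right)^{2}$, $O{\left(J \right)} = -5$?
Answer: $\frac{9834}{5} \approx 1966.8$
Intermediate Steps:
$B = -12$
$k{\left(c \right)} = \left(-12 + c\right)^{2}$ ($k{\left(c \right)} = \left(c - 12\right)^{2} = \left(-12 + c\right)^{2}$)
$P{\left(g \right)} = \frac{894}{35}$ ($P{\left(g \right)} = \frac{\left(-12 - 1\right)^{2}}{7} + \frac{7}{5} = \left(-13\right)^{2} \cdot \frac{1}{7} + 7 \cdot \frac{1}{5} = 169 \cdot \frac{1}{7} + \frac{7}{5} = \frac{169}{7} + \frac{7}{5} = \frac{894}{35}$)
$P{\left(8 \right)} \left(O{\left(0 \right)} + 82\right) = \frac{894 \left(-5 + 82\right)}{35} = \frac{894}{35} \cdot 77 = \frac{9834}{5}$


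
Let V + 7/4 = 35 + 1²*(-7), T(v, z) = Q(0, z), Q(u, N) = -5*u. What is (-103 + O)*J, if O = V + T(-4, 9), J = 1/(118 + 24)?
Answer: -307/568 ≈ -0.54049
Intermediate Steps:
T(v, z) = 0 (T(v, z) = -5*0 = 0)
V = 105/4 (V = -7/4 + (35 + 1²*(-7)) = -7/4 + (35 + 1*(-7)) = -7/4 + (35 - 7) = -7/4 + 28 = 105/4 ≈ 26.250)
J = 1/142 ≈ 0.0070423
O = 105/4 (O = 105/4 + 0 = 105/4 ≈ 26.250)
(-103 + O)*J = (-103 + 105/4)*(1/142) = -307/4*1/142 = -307/568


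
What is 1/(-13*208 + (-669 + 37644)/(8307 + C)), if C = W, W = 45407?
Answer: -53714/145205681 ≈ -0.00036992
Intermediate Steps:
C = 45407
1/(-13*208 + (-669 + 37644)/(8307 + C)) = 1/(-13*208 + (-669 + 37644)/(8307 + 45407)) = 1/(-2704 + 36975/53714) = 1/(-145205681/53714) = -53714/145205681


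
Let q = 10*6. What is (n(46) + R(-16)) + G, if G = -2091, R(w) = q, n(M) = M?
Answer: -1985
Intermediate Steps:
q = 60
R(w) = 60
(n(46) + R(-16)) + G = (46 + 60) - 2091 = 106 - 2091 = -1985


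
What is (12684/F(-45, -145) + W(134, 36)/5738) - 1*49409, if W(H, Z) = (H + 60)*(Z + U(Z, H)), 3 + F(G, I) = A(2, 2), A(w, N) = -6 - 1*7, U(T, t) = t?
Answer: -576049323/11476 ≈ -50196.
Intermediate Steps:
A(w, N) = -13 (A(w, N) = -6 - 7 = -13)
F(G, I) = -16 (F(G, I) = -3 - 13 = -16)
W(H, Z) = (60 + H)*(H + Z) (W(H, Z) = (H + 60)*(Z + H) = (60 + H)*(H + Z))
(12684/F(-45, -145) + W(134, 36)/5738) - 1*49409 = (12684/(-16) + (134² + 60*134 + 60*36 + 134*36)/5738) - 1*49409 = (12684*(-1/16) + (17956 + 8040 + 2160 + 4824)*(1/5738)) - 49409 = (-3171/4 + 32980*(1/5738)) - 49409 = (-3171/4 + 16490/2869) - 49409 = -9031639/11476 - 49409 = -576049323/11476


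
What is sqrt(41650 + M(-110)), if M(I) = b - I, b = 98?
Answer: sqrt(41858) ≈ 204.59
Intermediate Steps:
M(I) = 98 - I
sqrt(41650 + M(-110)) = sqrt(41650 + (98 - 1*(-110))) = sqrt(41650 + (98 + 110)) = sqrt(41650 + 208) = sqrt(41858)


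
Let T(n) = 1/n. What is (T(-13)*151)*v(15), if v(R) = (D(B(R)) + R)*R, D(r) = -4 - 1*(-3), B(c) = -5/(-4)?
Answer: -31710/13 ≈ -2439.2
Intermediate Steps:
B(c) = 5/4 (B(c) = -5*(-1/4) = 5/4)
D(r) = -1 (D(r) = -4 + 3 = -1)
v(R) = R*(-1 + R) (v(R) = (-1 + R)*R = R*(-1 + R))
(T(-13)*151)*v(15) = (151/(-13))*(15*(-1 + 15)) = (-1/13*151)*(15*14) = -151/13*210 = -31710/13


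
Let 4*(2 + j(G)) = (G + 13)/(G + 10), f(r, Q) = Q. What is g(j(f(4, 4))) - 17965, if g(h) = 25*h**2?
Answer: -56112615/3136 ≈ -17893.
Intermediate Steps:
j(G) = -2 + (13 + G)/(4*(10 + G)) (j(G) = -2 + ((G + 13)/(G + 10))/4 = -2 + ((13 + G)/(10 + G))/4 = -2 + (13 + G)/(4*(10 + G)))
g(j(f(4, 4))) - 17965 = 25*((-67 - 7*4)/(4*(10 + 4)))**2 - 17965 = 25*((1/4)*(-67 - 28)/14)**2 - 17965 = 25*((1/4)*(1/14)*(-95))**2 - 17965 = 25*(-95/56)**2 - 17965 = 25*(9025/3136) - 17965 = 225625/3136 - 17965 = -56112615/3136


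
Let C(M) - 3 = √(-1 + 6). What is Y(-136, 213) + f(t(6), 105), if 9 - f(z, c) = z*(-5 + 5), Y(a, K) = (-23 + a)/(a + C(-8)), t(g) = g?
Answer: 180303/17684 + 159*√5/17684 ≈ 10.216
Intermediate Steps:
C(M) = 3 + √5 (C(M) = 3 + √(-1 + 6) = 3 + √5)
Y(a, K) = (-23 + a)/(3 + a + √5) (Y(a, K) = (-23 + a)/(a + (3 + √5)) = (-23 + a)/(3 + a + √5))
f(z, c) = 9 (f(z, c) = 9 - z*(-5 + 5) = 9 - z*0 = 9 - 1*0 = 9 + 0 = 9)
Y(-136, 213) + f(t(6), 105) = (-23 - 136)/(3 - 136 + √5) + 9 = -159/(-133 + √5) + 9 = 9 - 159/(-133 + √5)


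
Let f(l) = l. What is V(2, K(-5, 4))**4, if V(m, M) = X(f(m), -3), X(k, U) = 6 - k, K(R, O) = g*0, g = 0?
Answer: 256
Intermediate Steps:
K(R, O) = 0 (K(R, O) = 0*0 = 0)
V(m, M) = 6 - m
V(2, K(-5, 4))**4 = (6 - 1*2)**4 = (6 - 2)**4 = 4**4 = 256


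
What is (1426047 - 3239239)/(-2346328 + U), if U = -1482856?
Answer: 226649/478648 ≈ 0.47352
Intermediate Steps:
(1426047 - 3239239)/(-2346328 + U) = (1426047 - 3239239)/(-2346328 - 1482856) = -1813192/(-3829184) = -1813192*(-1/3829184) = 226649/478648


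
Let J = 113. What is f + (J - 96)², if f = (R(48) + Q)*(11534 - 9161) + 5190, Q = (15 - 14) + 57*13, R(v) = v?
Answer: 1880149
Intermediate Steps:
Q = 742 (Q = 1 + 741 = 742)
f = 1879860 (f = (48 + 742)*(11534 - 9161) + 5190 = 790*2373 + 5190 = 1874670 + 5190 = 1879860)
f + (J - 96)² = 1879860 + (113 - 96)² = 1879860 + 17² = 1879860 + 289 = 1880149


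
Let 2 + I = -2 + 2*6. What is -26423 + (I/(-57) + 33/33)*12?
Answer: -501841/19 ≈ -26413.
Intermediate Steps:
I = 8 (I = -2 + (-2 + 2*6) = -2 + (-2 + 12) = -2 + 10 = 8)
-26423 + (I/(-57) + 33/33)*12 = -26423 + (8/(-57) + 33/33)*12 = -26423 + (8*(-1/57) + 33*(1/33))*12 = -26423 + (-8/57 + 1)*12 = -26423 + (49/57)*12 = -26423 + 196/19 = -501841/19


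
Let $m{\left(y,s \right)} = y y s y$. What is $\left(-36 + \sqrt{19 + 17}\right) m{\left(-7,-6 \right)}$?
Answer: $-61740$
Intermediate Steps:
$m{\left(y,s \right)} = s y^{3}$ ($m{\left(y,s \right)} = y s y y = s y^{2} y = s y^{3}$)
$\left(-36 + \sqrt{19 + 17}\right) m{\left(-7,-6 \right)} = \left(-36 + \sqrt{19 + 17}\right) \left(- 6 \left(-7\right)^{3}\right) = \left(-36 + \sqrt{36}\right) \left(\left(-6\right) \left(-343\right)\right) = \left(-36 + 6\right) 2058 = \left(-30\right) 2058 = -61740$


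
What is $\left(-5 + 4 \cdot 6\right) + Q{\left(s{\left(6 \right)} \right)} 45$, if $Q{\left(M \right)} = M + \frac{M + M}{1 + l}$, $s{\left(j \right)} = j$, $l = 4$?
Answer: $397$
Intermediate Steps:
$Q{\left(M \right)} = \frac{7 M}{5}$ ($Q{\left(M \right)} = M + \frac{M + M}{1 + 4} = M + \frac{2 M}{5} = \frac{7 M}{5}$)
$\left(-5 + 4 \cdot 6\right) + Q{\left(s{\left(6 \right)} \right)} 45 = \left(-5 + 4 \cdot 6\right) + \frac{7}{5} \cdot 6 \cdot 45 = \left(-5 + 24\right) + \frac{42}{5} \cdot 45 = 19 + 378 = 397$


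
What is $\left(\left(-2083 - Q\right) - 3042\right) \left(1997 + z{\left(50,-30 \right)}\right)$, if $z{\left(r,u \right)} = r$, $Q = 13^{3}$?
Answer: $-14988134$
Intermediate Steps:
$Q = 2197$
$\left(\left(-2083 - Q\right) - 3042\right) \left(1997 + z{\left(50,-30 \right)}\right) = \left(\left(-2083 - 2197\right) - 3042\right) \left(1997 + 50\right) = \left(\left(-2083 - 2197\right) - 3042\right) 2047 = \left(-4280 - 3042\right) 2047 = \left(-7322\right) 2047 = -14988134$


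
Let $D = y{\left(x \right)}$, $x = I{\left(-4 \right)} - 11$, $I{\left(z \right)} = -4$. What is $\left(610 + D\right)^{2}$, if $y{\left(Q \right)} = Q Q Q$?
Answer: $7645225$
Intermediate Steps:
$x = -15$ ($x = -4 - 11 = -15$)
$y{\left(Q \right)} = Q^{3}$ ($y{\left(Q \right)} = Q^{2} Q = Q^{3}$)
$D = -3375$ ($D = \left(-15\right)^{3} = -3375$)
$\left(610 + D\right)^{2} = \left(610 - 3375\right)^{2} = \left(-2765\right)^{2} = 7645225$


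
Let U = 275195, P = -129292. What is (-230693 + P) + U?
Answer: -84790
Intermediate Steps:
(-230693 + P) + U = (-230693 - 129292) + 275195 = -359985 + 275195 = -84790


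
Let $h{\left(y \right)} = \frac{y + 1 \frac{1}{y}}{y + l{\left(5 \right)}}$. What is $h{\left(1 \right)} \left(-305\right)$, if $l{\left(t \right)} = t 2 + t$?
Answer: $- \frac{305}{8} \approx -38.125$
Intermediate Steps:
$l{\left(t \right)} = 3 t$ ($l{\left(t \right)} = 2 t + t = 3 t$)
$h{\left(y \right)} = \frac{y + \frac{1}{y}}{15 + y}$ ($h{\left(y \right)} = \frac{y + 1 \frac{1}{y}}{y + 3 \cdot 5} = \frac{y + \frac{1}{y}}{y + 15} = \frac{y + \frac{1}{y}}{15 + y}$)
$h{\left(1 \right)} \left(-305\right) = \frac{1 + 1^{2}}{1 \left(15 + 1\right)} \left(-305\right) = 1 \cdot \frac{1}{16} \left(1 + 1\right) \left(-305\right) = 1 \cdot \frac{1}{16} \cdot 2 \left(-305\right) = \frac{1}{8} \left(-305\right) = - \frac{305}{8}$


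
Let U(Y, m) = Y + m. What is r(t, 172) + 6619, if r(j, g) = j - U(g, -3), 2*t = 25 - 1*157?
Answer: 6384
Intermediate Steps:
t = -66 (t = (25 - 1*157)/2 = (25 - 157)/2 = (1/2)*(-132) = -66)
r(j, g) = 3 + j - g (r(j, g) = j - (g - 3) = j - (-3 + g) = j + (3 - g) = 3 + j - g)
r(t, 172) + 6619 = (3 - 66 - 1*172) + 6619 = (3 - 66 - 172) + 6619 = -235 + 6619 = 6384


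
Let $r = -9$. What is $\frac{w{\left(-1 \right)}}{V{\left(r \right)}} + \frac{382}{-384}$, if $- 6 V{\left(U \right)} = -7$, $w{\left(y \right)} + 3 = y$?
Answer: $- \frac{5945}{1344} \approx -4.4234$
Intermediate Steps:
$w{\left(y \right)} = -3 + y$
$V{\left(U \right)} = \frac{7}{6}$ ($V{\left(U \right)} = \left(- \frac{1}{6}\right) \left(-7\right) = \frac{7}{6}$)
$\frac{w{\left(-1 \right)}}{V{\left(r \right)}} + \frac{382}{-384} = \frac{-3 - 1}{\frac{7}{6}} + \frac{382}{-384} = \left(-4\right) \frac{6}{7} + 382 \left(- \frac{1}{384}\right) = - \frac{24}{7} - \frac{191}{192} = - \frac{5945}{1344}$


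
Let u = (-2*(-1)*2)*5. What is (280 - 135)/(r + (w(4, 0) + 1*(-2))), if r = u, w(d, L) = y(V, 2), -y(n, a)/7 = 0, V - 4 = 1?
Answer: 145/18 ≈ 8.0556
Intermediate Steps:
V = 5 (V = 4 + 1 = 5)
y(n, a) = 0 (y(n, a) = -7*0 = 0)
w(d, L) = 0
u = 20 (u = (2*2)*5 = 4*5 = 20)
r = 20
(280 - 135)/(r + (w(4, 0) + 1*(-2))) = (280 - 135)/(20 + (0 + 1*(-2))) = 145/(20 + (0 - 2)) = 145/(20 - 2) = 145/18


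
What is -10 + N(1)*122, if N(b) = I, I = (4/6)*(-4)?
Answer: -1006/3 ≈ -335.33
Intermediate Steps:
I = -8/3 (I = (4*(⅙))*(-4) = (⅔)*(-4) = -8/3 ≈ -2.6667)
N(b) = -8/3
-10 + N(1)*122 = -10 - 8/3*122 = -10 - 976/3 = -1006/3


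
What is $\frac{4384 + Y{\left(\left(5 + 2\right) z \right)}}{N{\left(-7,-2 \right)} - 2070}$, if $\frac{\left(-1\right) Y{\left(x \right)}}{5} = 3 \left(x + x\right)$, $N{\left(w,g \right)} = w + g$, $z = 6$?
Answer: $- \frac{284}{189} \approx -1.5026$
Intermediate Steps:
$N{\left(w,g \right)} = g + w$
$Y{\left(x \right)} = - 30 x$ ($Y{\left(x \right)} = - 5 \cdot 3 \left(x + x\right) = - 5 \cdot 3 \cdot 2 x = - 5 \cdot 6 x = - 30 x$)
$\frac{4384 + Y{\left(\left(5 + 2\right) z \right)}}{N{\left(-7,-2 \right)} - 2070} = \frac{4384 - 30 \left(5 + 2\right) 6}{\left(-2 - 7\right) - 2070} = \frac{4384 - 30 \cdot 7 \cdot 6}{-9 - 2070} = \frac{4384 - 1260}{-2079} = \left(4384 - 1260\right) \left(- \frac{1}{2079}\right) = 3124 \left(- \frac{1}{2079}\right) = - \frac{284}{189}$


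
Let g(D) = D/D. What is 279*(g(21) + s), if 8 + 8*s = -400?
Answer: -13950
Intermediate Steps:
s = -51 (s = -1 + (⅛)*(-400) = -1 - 50 = -51)
g(D) = 1
279*(g(21) + s) = 279*(1 - 51) = 279*(-50) = -13950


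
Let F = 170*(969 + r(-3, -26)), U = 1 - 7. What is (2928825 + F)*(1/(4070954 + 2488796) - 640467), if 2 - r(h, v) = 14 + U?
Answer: -136765029685964697/69050 ≈ -1.9807e+12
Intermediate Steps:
U = -6
r(h, v) = -6 (r(h, v) = 2 - (14 - 6) = 2 - 1*8 = 2 - 8 = -6)
F = 163710 (F = 170*(969 - 6) = 170*963 = 163710)
(2928825 + F)*(1/(4070954 + 2488796) - 640467) = (2928825 + 163710)*(1/(4070954 + 2488796) - 640467) = 3092535*(1/6559750 - 640467) = 3092535*(-4201303403249/6559750) = -136765029685964697/69050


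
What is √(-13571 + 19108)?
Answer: 7*√113 ≈ 74.411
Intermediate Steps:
√(-13571 + 19108) = √5537 = 7*√113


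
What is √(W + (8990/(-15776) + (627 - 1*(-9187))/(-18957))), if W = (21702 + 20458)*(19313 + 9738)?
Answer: 7*√41535807089530912557/1289076 ≈ 34997.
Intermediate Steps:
W = 1224790160 (W = 42160*29051 = 1224790160)
√(W + (8990/(-15776) + (627 - 1*(-9187))/(-18957))) = √(1224790160 + (8990/(-15776) + (627 - 1*(-9187))/(-18957))) = √(1224790160 + (8990*(-1/15776) + (627 + 9187)*(-1/18957))) = √(1224790160 + (-155/272 + 9814*(-1/18957))) = √(1224790160 + (-155/272 - 9814/18957)) = √(1224790160 - 5607743/5156304) = √(6315390395560897/5156304) = 7*√41535807089530912557/1289076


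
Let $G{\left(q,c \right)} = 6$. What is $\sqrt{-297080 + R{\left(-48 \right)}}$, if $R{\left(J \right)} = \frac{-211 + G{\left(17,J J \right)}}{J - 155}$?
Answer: $\frac{i \sqrt{12242328105}}{203} \approx 545.05 i$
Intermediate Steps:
$R{\left(J \right)} = - \frac{205}{-155 + J}$ ($R{\left(J \right)} = \frac{-211 + 6}{J - 155} = - \frac{205}{-155 + J}$)
$\sqrt{-297080 + R{\left(-48 \right)}} = \sqrt{-297080 - \frac{205}{-155 - 48}} = \sqrt{-297080 - \frac{205}{-203}} = \sqrt{-297080 - - \frac{205}{203}} = \sqrt{-297080 + \frac{205}{203}} = \sqrt{- \frac{60307035}{203}} = \frac{i \sqrt{12242328105}}{203}$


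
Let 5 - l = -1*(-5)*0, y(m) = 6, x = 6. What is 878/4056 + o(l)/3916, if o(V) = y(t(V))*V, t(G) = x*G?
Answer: 444991/1985412 ≈ 0.22413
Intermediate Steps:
t(G) = 6*G
l = 5 (l = 5 - (-1*(-5))*0 = 5 - 5*0 = 5 - 1*0 = 5 + 0 = 5)
o(V) = 6*V
878/4056 + o(l)/3916 = 878/4056 + (6*5)/3916 = 878*(1/4056) + 30*(1/3916) = 439/2028 + 15/1958 = 444991/1985412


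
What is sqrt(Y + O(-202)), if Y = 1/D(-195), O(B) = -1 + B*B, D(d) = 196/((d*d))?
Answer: sqrt(8035413)/14 ≈ 202.48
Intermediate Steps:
D(d) = 196/d**2 (D(d) = 196/(d**2) = 196/d**2)
O(B) = -1 + B**2
Y = 38025/196 (Y = 1/(196/(-195)**2) = 1/(196*(1/38025)) = 1/(196/38025) = 38025/196 ≈ 194.01)
sqrt(Y + O(-202)) = sqrt(38025/196 + (-1 + (-202)**2)) = sqrt(38025/196 + (-1 + 40804)) = sqrt(38025/196 + 40803) = sqrt(8035413/196) = sqrt(8035413)/14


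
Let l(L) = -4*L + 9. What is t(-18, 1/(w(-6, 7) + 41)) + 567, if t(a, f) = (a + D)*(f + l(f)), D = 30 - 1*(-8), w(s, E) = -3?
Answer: 14163/19 ≈ 745.42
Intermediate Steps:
l(L) = 9 - 4*L
D = 38 (D = 30 + 8 = 38)
t(a, f) = (9 - 3*f)*(38 + a) (t(a, f) = (a + 38)*(f + (9 - 4*f)) = (38 + a)*(9 - 3*f) = (9 - 3*f)*(38 + a))
t(-18, 1/(w(-6, 7) + 41)) + 567 = (342 - 114/(-3 + 41) + 9*(-18) - 3*(-18)/(-3 + 41)) + 567 = (342 - 114/38 - 162 - 3*(-18)/38) + 567 = (342 - 114*1/38 - 162 - 3*(-18)*1/38) + 567 = (342 - 3 - 162 + 27/19) + 567 = 3390/19 + 567 = 14163/19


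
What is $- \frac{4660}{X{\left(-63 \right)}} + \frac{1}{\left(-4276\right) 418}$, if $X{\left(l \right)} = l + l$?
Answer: $\frac{4164567377}{112604184} \approx 36.984$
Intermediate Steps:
$X{\left(l \right)} = 2 l$
$- \frac{4660}{X{\left(-63 \right)}} + \frac{1}{\left(-4276\right) 418} = - \frac{4660}{2 \left(-63\right)} + \frac{1}{\left(-4276\right) 418} = - \frac{4660}{-126} - \frac{1}{1787368} = \left(-4660\right) \left(- \frac{1}{126}\right) - \frac{1}{1787368} = \frac{2330}{63} - \frac{1}{1787368} = \frac{4164567377}{112604184}$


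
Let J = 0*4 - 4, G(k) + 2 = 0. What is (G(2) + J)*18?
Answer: -108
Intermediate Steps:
G(k) = -2 (G(k) = -2 + 0 = -2)
J = -4 (J = 0 - 4 = -4)
(G(2) + J)*18 = (-2 - 4)*18 = -6*18 = -108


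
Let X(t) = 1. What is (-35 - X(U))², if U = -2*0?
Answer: 1296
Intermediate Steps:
U = 0
(-35 - X(U))² = (-35 - 1*1)² = (-35 - 1)² = (-36)² = 1296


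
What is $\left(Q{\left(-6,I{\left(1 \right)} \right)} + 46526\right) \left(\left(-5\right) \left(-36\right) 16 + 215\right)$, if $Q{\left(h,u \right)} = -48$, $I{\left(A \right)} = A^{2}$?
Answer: $143849410$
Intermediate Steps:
$\left(Q{\left(-6,I{\left(1 \right)} \right)} + 46526\right) \left(\left(-5\right) \left(-36\right) 16 + 215\right) = \left(-48 + 46526\right) \left(\left(-5\right) \left(-36\right) 16 + 215\right) = 46478 \left(180 \cdot 16 + 215\right) = 46478 \left(2880 + 215\right) = 46478 \cdot 3095 = 143849410$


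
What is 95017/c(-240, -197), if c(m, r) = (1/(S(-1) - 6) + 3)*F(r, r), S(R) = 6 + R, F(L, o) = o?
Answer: -95017/394 ≈ -241.16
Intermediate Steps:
c(m, r) = 2*r (c(m, r) = (1/((6 - 1) - 6) + 3)*r = (1/(5 - 6) + 3)*r = (1/(-1) + 3)*r = (-1 + 3)*r = 2*r)
95017/c(-240, -197) = 95017/((2*(-197))) = 95017/(-394) = 95017*(-1/394) = -95017/394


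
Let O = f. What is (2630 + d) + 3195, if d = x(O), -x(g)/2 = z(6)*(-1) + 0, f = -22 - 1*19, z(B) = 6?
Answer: 5837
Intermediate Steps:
f = -41 (f = -22 - 19 = -41)
O = -41
x(g) = 12 (x(g) = -2*(6*(-1) + 0) = -2*(-6 + 0) = -2*(-6) = 12)
d = 12
(2630 + d) + 3195 = (2630 + 12) + 3195 = 2642 + 3195 = 5837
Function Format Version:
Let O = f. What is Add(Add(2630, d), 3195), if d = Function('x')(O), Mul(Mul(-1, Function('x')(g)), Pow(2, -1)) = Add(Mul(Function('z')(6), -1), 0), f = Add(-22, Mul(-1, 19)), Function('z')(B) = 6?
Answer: 5837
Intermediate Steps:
f = -41 (f = Add(-22, -19) = -41)
O = -41
Function('x')(g) = 12 (Function('x')(g) = Mul(-2, Add(Mul(6, -1), 0)) = Mul(-2, Add(-6, 0)) = Mul(-2, -6) = 12)
d = 12
Add(Add(2630, d), 3195) = Add(Add(2630, 12), 3195) = Add(2642, 3195) = 5837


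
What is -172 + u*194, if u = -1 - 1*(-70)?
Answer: 13214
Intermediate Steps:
u = 69 (u = -1 + 70 = 69)
-172 + u*194 = -172 + 69*194 = -172 + 13386 = 13214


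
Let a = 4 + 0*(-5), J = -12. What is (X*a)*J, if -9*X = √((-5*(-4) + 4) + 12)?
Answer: 32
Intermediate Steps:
X = -⅔ (X = -√((-5*(-4) + 4) + 12)/9 = -√((20 + 4) + 12)/9 = -√(24 + 12)/9 = -√36/9 = -⅑*6 = -⅔ ≈ -0.66667)
a = 4 (a = 4 + 0 = 4)
(X*a)*J = -⅔*4*(-12) = -8/3*(-12) = 32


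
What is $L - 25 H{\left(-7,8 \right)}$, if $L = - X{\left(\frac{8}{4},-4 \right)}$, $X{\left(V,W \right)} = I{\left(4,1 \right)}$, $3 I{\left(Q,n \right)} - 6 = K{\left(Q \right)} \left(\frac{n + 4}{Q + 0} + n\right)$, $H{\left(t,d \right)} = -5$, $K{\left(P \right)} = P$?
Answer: $120$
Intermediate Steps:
$I{\left(Q,n \right)} = 2 + \frac{Q \left(n + \frac{4 + n}{Q}\right)}{3}$ ($I{\left(Q,n \right)} = 2 + \frac{Q \left(\frac{n + 4}{Q + 0} + n\right)}{3} = 2 + \frac{Q \left(\frac{4 + n}{Q} + n\right)}{3} = 2 + \frac{Q \left(n + \frac{4 + n}{Q}\right)}{3}$)
$X{\left(V,W \right)} = 5$ ($X{\left(V,W \right)} = \frac{10}{3} + \frac{1}{3} \cdot 1 + \frac{1}{3} \cdot 4 \cdot 1 = \frac{10}{3} + \frac{1}{3} + \frac{4}{3} = 5$)
$L = -5$ ($L = \left(-1\right) 5 = -5$)
$L - 25 H{\left(-7,8 \right)} = -5 - -125 = -5 + 125 = 120$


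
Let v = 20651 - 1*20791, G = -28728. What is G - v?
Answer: -28588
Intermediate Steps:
v = -140 (v = 20651 - 20791 = -140)
G - v = -28728 - 1*(-140) = -28728 + 140 = -28588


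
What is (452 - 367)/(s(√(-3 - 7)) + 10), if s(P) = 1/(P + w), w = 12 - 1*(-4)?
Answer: 227460/26921 + 85*I*√10/26921 ≈ 8.4492 + 0.0099845*I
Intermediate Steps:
w = 16 (w = 12 + 4 = 16)
s(P) = 1/(16 + P) (s(P) = 1/(P + 16) = 1/(16 + P))
(452 - 367)/(s(√(-3 - 7)) + 10) = (452 - 367)/(1/(16 + √(-3 - 7)) + 10) = 85/(1/(16 + √(-10)) + 10) = 85/(1/(16 + I*√10) + 10) = 85/(10 + 1/(16 + I*√10))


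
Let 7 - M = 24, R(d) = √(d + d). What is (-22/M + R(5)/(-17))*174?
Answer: 3828/17 - 174*√10/17 ≈ 192.81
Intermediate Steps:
R(d) = √2*√d (R(d) = √(2*d) = √2*√d)
M = -17 (M = 7 - 1*24 = 7 - 24 = -17)
(-22/M + R(5)/(-17))*174 = (-22/(-17) + (√2*√5)/(-17))*174 = (-22*(-1/17) + √10*(-1/17))*174 = (22/17 - √10/17)*174 = 3828/17 - 174*√10/17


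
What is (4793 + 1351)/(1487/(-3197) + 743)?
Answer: 4910592/593471 ≈ 8.2744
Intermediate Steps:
(4793 + 1351)/(1487/(-3197) + 743) = 6144/(1487*(-1/3197) + 743) = 6144/(-1487/3197 + 743) = 6144/(2373884/3197) = 6144*(3197/2373884) = 4910592/593471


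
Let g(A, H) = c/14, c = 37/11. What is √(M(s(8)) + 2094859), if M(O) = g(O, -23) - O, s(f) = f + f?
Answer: √49681302286/154 ≈ 1447.4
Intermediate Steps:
c = 37/11 (c = 37*(1/11) = 37/11 ≈ 3.3636)
s(f) = 2*f
g(A, H) = 37/154 (g(A, H) = (37/11)/14 = (37/11)*(1/14) = 37/154)
M(O) = 37/154 - O
√(M(s(8)) + 2094859) = √((37/154 - 2*8) + 2094859) = √((37/154 - 1*16) + 2094859) = √((37/154 - 16) + 2094859) = √(-2427/154 + 2094859) = √(322605859/154) = √49681302286/154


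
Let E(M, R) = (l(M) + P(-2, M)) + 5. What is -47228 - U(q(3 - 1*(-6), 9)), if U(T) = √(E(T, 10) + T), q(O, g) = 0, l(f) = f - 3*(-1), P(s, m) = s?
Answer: -47228 - √6 ≈ -47230.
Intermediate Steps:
l(f) = 3 + f (l(f) = f + 3 = 3 + f)
E(M, R) = 6 + M (E(M, R) = ((3 + M) - 2) + 5 = (1 + M) + 5 = 6 + M)
U(T) = √(6 + 2*T) (U(T) = √((6 + T) + T) = √(6 + 2*T))
-47228 - U(q(3 - 1*(-6), 9)) = -47228 - √(6 + 2*0) = -47228 - √(6 + 0) = -47228 - √6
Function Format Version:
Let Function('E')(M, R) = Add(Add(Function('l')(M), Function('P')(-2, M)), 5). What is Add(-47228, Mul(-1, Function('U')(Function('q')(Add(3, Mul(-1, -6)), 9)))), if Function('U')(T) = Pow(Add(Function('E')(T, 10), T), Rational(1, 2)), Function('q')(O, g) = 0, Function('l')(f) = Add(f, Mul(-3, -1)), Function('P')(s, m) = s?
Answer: Add(-47228, Mul(-1, Pow(6, Rational(1, 2)))) ≈ -47230.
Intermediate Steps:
Function('l')(f) = Add(3, f) (Function('l')(f) = Add(f, 3) = Add(3, f))
Function('E')(M, R) = Add(6, M) (Function('E')(M, R) = Add(Add(Add(3, M), -2), 5) = Add(Add(1, M), 5) = Add(6, M))
Function('U')(T) = Pow(Add(6, Mul(2, T)), Rational(1, 2)) (Function('U')(T) = Pow(Add(Add(6, T), T), Rational(1, 2)) = Pow(Add(6, Mul(2, T)), Rational(1, 2)))
Add(-47228, Mul(-1, Function('U')(Function('q')(Add(3, Mul(-1, -6)), 9)))) = Add(-47228, Mul(-1, Pow(Add(6, Mul(2, 0)), Rational(1, 2)))) = Add(-47228, Mul(-1, Pow(Add(6, 0), Rational(1, 2)))) = Add(-47228, Mul(-1, Pow(6, Rational(1, 2))))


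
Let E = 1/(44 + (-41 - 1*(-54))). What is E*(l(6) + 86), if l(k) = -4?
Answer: 82/57 ≈ 1.4386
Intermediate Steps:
E = 1/57 (E = 1/(44 + (-41 + 54)) = 1/(44 + 13) = 1/57 ≈ 0.017544)
E*(l(6) + 86) = (-4 + 86)/57 = (1/57)*82 = 82/57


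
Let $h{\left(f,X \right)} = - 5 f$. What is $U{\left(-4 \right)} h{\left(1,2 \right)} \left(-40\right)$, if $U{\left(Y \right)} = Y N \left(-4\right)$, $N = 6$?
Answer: $19200$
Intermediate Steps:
$U{\left(Y \right)} = - 24 Y$ ($U{\left(Y \right)} = Y 6 \left(-4\right) = 6 Y \left(-4\right) = - 24 Y$)
$U{\left(-4 \right)} h{\left(1,2 \right)} \left(-40\right) = \left(-24\right) \left(-4\right) \left(\left(-5\right) 1\right) \left(-40\right) = 96 \left(-5\right) \left(-40\right) = \left(-480\right) \left(-40\right) = 19200$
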